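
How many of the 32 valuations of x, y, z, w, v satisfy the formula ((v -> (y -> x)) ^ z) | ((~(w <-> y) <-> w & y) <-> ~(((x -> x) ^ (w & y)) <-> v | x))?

24

x | y | z | w | v || φ
T | T | T | T | T || F
T | T | T | T | F || F
T | T | T | F | T || T
T | T | T | F | F || T
T | T | F | T | T || T
T | T | F | T | F || T
T | T | F | F | T || T
T | T | F | F | F || T
T | F | T | T | T || T
T | F | T | T | F || T
T | F | T | F | T || F
T | F | T | F | F || F
T | F | F | T | T || T
T | F | F | T | F || T
T | F | F | F | T || T
T | F | F | F | F || T
F | T | T | T | T || T
F | T | T | T | F || T
F | T | T | F | T || T
F | T | T | F | F || F
F | T | F | T | T || F
F | T | F | T | F || T
F | T | F | F | T || T
F | T | F | F | F || T
F | F | T | T | T || T
F | F | T | T | F || F
F | F | T | F | T || F
F | F | T | F | F || T
F | F | F | T | T || T
F | F | F | T | F || T
F | F | F | F | T || T
F | F | F | F | F || T
The formula is true on 24 of the 32 rows.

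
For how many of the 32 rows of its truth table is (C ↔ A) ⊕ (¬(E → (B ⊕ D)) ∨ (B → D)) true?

16

A  B  C  D  E  |  φ
T  T  T  T  T  |  F
T  T  T  T  F  |  F
T  T  T  F  T  |  T
T  T  T  F  F  |  T
T  T  F  T  T  |  T
T  T  F  T  F  |  T
T  T  F  F  T  |  F
T  T  F  F  F  |  F
T  F  T  T  T  |  F
T  F  T  T  F  |  F
T  F  T  F  T  |  F
T  F  T  F  F  |  F
T  F  F  T  T  |  T
T  F  F  T  F  |  T
T  F  F  F  T  |  T
T  F  F  F  F  |  T
F  T  T  T  T  |  T
F  T  T  T  F  |  T
F  T  T  F  T  |  F
F  T  T  F  F  |  F
F  T  F  T  T  |  F
F  T  F  T  F  |  F
F  T  F  F  T  |  T
F  T  F  F  F  |  T
F  F  T  T  T  |  T
F  F  T  T  F  |  T
F  F  T  F  T  |  T
F  F  T  F  F  |  T
F  F  F  T  T  |  F
F  F  F  T  F  |  F
F  F  F  F  T  |  F
F  F  F  F  F  |  F
The formula is true on 16 of the 32 rows.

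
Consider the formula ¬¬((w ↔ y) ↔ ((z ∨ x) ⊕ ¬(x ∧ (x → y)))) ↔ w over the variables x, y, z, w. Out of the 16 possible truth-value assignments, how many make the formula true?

x | y | z | w | φ
- | - | - | - | -
T | T | T | T | T
T | T | T | F | T
T | T | F | T | T
T | T | F | F | T
T | F | T | T | T
T | F | T | F | T
T | F | F | T | T
T | F | F | F | T
F | T | T | T | F
F | T | T | F | F
F | T | F | T | T
F | T | F | F | T
F | F | T | T | T
F | F | T | F | T
F | F | F | T | F
F | F | F | F | F
The formula is true on 12 of the 16 rows.

12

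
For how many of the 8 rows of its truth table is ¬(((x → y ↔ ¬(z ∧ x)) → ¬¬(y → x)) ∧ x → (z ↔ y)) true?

  x   |   y   |   z   ||   φ  
 True |  True |  True || False
 True |  True | False ||  True
 True | False |  True ||  True
 True | False | False || False
False |  True |  True || False
False |  True | False || False
False | False |  True || False
False | False | False || False
The formula is true on 2 of the 8 rows.

2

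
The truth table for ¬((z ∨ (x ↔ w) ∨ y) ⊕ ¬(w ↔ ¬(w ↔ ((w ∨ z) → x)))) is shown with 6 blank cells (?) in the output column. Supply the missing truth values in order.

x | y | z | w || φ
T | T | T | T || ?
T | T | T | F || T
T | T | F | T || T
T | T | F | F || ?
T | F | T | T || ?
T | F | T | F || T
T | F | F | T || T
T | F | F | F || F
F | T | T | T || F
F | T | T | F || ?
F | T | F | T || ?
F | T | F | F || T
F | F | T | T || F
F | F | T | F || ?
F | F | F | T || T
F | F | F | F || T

T, T, T, F, F, F

Row x=T, y=T, z=T, w=T: (z ∨ (x ↔ w) ∨ y) = T, ¬(w ↔ ¬(w ↔ ((w ∨ z) → x))) = T, ((z ∨ (x ↔ w) ∨ y) ⊕ ¬(w ↔ ¬(w ↔ ((w ∨ z) → x)))) = F, so the formula = T.
Row x=T, y=T, z=F, w=F: (z ∨ (x ↔ w) ∨ y) = T, ¬(w ↔ ¬(w ↔ ((w ∨ z) → x))) = T, ((z ∨ (x ↔ w) ∨ y) ⊕ ¬(w ↔ ¬(w ↔ ((w ∨ z) → x)))) = F, so the formula = T.
Row x=T, y=F, z=T, w=T: (z ∨ (x ↔ w) ∨ y) = T, ¬(w ↔ ¬(w ↔ ((w ∨ z) → x))) = T, ((z ∨ (x ↔ w) ∨ y) ⊕ ¬(w ↔ ¬(w ↔ ((w ∨ z) → x)))) = F, so the formula = T.
Row x=F, y=T, z=T, w=F: (z ∨ (x ↔ w) ∨ y) = T, ¬(w ↔ ¬(w ↔ ((w ∨ z) → x))) = F, ((z ∨ (x ↔ w) ∨ y) ⊕ ¬(w ↔ ¬(w ↔ ((w ∨ z) → x)))) = T, so the formula = F.
Row x=F, y=T, z=F, w=T: (z ∨ (x ↔ w) ∨ y) = T, ¬(w ↔ ¬(w ↔ ((w ∨ z) → x))) = F, ((z ∨ (x ↔ w) ∨ y) ⊕ ¬(w ↔ ¬(w ↔ ((w ∨ z) → x)))) = T, so the formula = F.
Row x=F, y=F, z=T, w=F: (z ∨ (x ↔ w) ∨ y) = T, ¬(w ↔ ¬(w ↔ ((w ∨ z) → x))) = F, ((z ∨ (x ↔ w) ∨ y) ⊕ ¬(w ↔ ¬(w ↔ ((w ∨ z) → x)))) = T, so the formula = F.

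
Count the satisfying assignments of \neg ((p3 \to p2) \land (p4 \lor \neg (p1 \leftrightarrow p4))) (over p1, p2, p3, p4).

p1 | p2 | p3 | p4 | (p3 \to p2) | (p1 \leftrightarrow p4) | \neg (p1 \leftrightarrow p4) | φ
-- | -- | -- | -- | ----------- | ----------------------- | ---------------------------- | -
T  | T  | T  | T  |      T      |            T            |              F               | F
T  | T  | T  | F  |      T      |            F            |              T               | F
T  | T  | F  | T  |      T      |            T            |              F               | F
T  | T  | F  | F  |      T      |            F            |              T               | F
T  | F  | T  | T  |      F      |            T            |              F               | T
T  | F  | T  | F  |      F      |            F            |              T               | T
T  | F  | F  | T  |      T      |            T            |              F               | F
T  | F  | F  | F  |      T      |            F            |              T               | F
F  | T  | T  | T  |      T      |            F            |              T               | F
F  | T  | T  | F  |      T      |            T            |              F               | T
F  | T  | F  | T  |      T      |            F            |              T               | F
F  | T  | F  | F  |      T      |            T            |              F               | T
F  | F  | T  | T  |      F      |            F            |              T               | T
F  | F  | T  | F  |      F      |            T            |              F               | T
F  | F  | F  | T  |      T      |            F            |              T               | F
F  | F  | F  | F  |      T      |            T            |              F               | T
The formula is true on 7 of the 16 rows.

7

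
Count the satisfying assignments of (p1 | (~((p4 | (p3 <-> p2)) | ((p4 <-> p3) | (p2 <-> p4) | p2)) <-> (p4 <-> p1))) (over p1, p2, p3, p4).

  p1     p2     p3     p4      (p3 <-> p2)  (p4 | (p3 <-> p2))  (p4 <-> p3)  (p2 <-> p4)  (p4 <-> p1)    φ  
False  False  False  False         True            True             True         True         True     False
False  False  False   True         True            True            False        False        False      True
False  False   True  False        False           False            False         True         True     False
False  False   True   True        False            True             True        False        False      True
False   True  False  False        False           False             True        False         True     False
False   True  False   True        False            True            False         True        False      True
False   True   True  False         True            True            False        False         True     False
False   True   True   True         True            True             True         True        False      True
 True  False  False  False         True            True             True         True        False      True
 True  False  False   True         True            True            False        False         True      True
 True  False   True  False        False           False            False         True        False      True
 True  False   True   True        False            True             True        False         True      True
 True   True  False  False        False           False             True        False        False      True
 True   True  False   True        False            True            False         True         True      True
 True   True   True  False         True            True            False        False        False      True
 True   True   True   True         True            True             True         True         True      True
The formula is true on 12 of the 16 rows.

12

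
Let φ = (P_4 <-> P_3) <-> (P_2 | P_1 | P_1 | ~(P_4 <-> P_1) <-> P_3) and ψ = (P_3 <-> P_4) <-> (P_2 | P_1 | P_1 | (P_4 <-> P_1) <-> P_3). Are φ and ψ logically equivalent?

P_1 | P_2 | P_3 | P_4 || φ | ψ
 T  |  T  |  T  |  T  || T | T
 T  |  T  |  T  |  F  || F | F
 T  |  T  |  F  |  T  || T | T
 T  |  T  |  F  |  F  || F | F
 T  |  F  |  T  |  T  || T | T
 T  |  F  |  T  |  F  || F | F
 T  |  F  |  F  |  T  || T | T
 T  |  F  |  F  |  F  || F | F
 F  |  T  |  T  |  T  || T | T
 F  |  T  |  T  |  F  || F | F
 F  |  T  |  F  |  T  || T | T
 F  |  T  |  F  |  F  || F | F
 F  |  F  |  T  |  T  || T | F
 F  |  F  |  T  |  F  || T | F
 F  |  F  |  F  |  T  || T | F
 F  |  F  |  F  |  F  || T | F
The columns differ at P_1=F, P_2=F, P_3=T, P_4=T (φ=T, ψ=F), so they are not equivalent.

not equivalent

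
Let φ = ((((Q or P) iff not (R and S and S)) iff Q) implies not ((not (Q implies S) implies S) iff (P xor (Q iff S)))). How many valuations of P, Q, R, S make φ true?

P  Q  R  S  |  (Q or P)  (R and S and S)  not (R and S and S)  (Q implies S)  not (Q implies S)  (Q iff S)  (P xor (Q iff S))  φ
T  T  T  T  |     T             T                  F                 T                F              T              F          T
T  T  T  F  |     T             F                  T                 F                T              F              T          T
T  T  F  T  |     T             F                  T                 T                F              T              F          T
T  T  F  F  |     T             F                  T                 F                T              F              T          T
T  F  T  T  |     T             T                  F                 T                F              F              T          F
T  F  T  F  |     T             F                  T                 T                F              T              F          T
T  F  F  T  |     T             F                  T                 T                F              F              T          T
T  F  F  F  |     T             F                  T                 T                F              T              F          T
F  T  T  T  |     T             T                  F                 T                F              T              T          T
F  T  T  F  |     T             F                  T                 F                T              F              F          F
F  T  F  T  |     T             F                  T                 T                F              T              T          F
F  T  F  F  |     T             F                  T                 F                T              F              F          F
F  F  T  T  |     F             T                  F                 T                F              F              F          T
F  F  T  F  |     F             F                  T                 T                F              T              T          F
F  F  F  T  |     F             F                  T                 T                F              F              F          T
F  F  F  F  |     F             F                  T                 T                F              T              T          F
The formula is true on 10 of the 16 rows.

10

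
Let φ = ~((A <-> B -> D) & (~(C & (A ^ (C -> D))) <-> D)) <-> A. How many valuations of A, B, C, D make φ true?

3

A | B | C | D | φ
- | - | - | - | -
0 | 0 | 0 | 0 | 0
0 | 0 | 0 | 1 | 0
0 | 0 | 1 | 0 | 0
0 | 0 | 1 | 1 | 0
0 | 1 | 0 | 0 | 0
0 | 1 | 0 | 1 | 0
0 | 1 | 1 | 0 | 0
0 | 1 | 1 | 1 | 0
1 | 0 | 0 | 0 | 1
1 | 0 | 0 | 1 | 0
1 | 0 | 1 | 0 | 0
1 | 0 | 1 | 1 | 0
1 | 1 | 0 | 0 | 1
1 | 1 | 0 | 1 | 0
1 | 1 | 1 | 0 | 1
1 | 1 | 1 | 1 | 0
The formula is true on 3 of the 16 rows.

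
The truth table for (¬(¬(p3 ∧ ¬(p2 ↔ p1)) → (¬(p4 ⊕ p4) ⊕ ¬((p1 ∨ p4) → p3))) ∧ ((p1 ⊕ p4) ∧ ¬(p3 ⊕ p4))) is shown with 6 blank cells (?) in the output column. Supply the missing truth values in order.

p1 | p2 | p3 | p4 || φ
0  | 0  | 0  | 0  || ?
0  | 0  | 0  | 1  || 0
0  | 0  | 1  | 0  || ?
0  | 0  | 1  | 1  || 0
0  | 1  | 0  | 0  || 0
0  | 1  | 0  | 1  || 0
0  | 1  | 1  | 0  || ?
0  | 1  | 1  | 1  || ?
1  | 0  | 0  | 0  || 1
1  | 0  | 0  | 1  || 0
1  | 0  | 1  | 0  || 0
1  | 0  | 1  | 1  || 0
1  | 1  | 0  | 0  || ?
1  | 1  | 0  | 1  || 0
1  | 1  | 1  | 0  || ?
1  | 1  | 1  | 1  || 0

Row p1=0, p2=0, p3=0, p4=0: ¬(¬(p3 ∧ ¬(p2 ↔ p1)) → (¬(p4 ⊕ p4) ⊕ ¬((p1 ∨ p4) → p3))) = 0, ((p1 ⊕ p4) ∧ ¬(p3 ⊕ p4)) = 0, so the formula = 0.
Row p1=0, p2=0, p3=1, p4=0: ¬(¬(p3 ∧ ¬(p2 ↔ p1)) → (¬(p4 ⊕ p4) ⊕ ¬((p1 ∨ p4) → p3))) = 0, ((p1 ⊕ p4) ∧ ¬(p3 ⊕ p4)) = 0, so the formula = 0.
Row p1=0, p2=1, p3=1, p4=0: ¬(¬(p3 ∧ ¬(p2 ↔ p1)) → (¬(p4 ⊕ p4) ⊕ ¬((p1 ∨ p4) → p3))) = 0, ((p1 ⊕ p4) ∧ ¬(p3 ⊕ p4)) = 0, so the formula = 0.
Row p1=0, p2=1, p3=1, p4=1: ¬(¬(p3 ∧ ¬(p2 ↔ p1)) → (¬(p4 ⊕ p4) ⊕ ¬((p1 ∨ p4) → p3))) = 0, ((p1 ⊕ p4) ∧ ¬(p3 ⊕ p4)) = 1, so the formula = 0.
Row p1=1, p2=1, p3=0, p4=0: ¬(¬(p3 ∧ ¬(p2 ↔ p1)) → (¬(p4 ⊕ p4) ⊕ ¬((p1 ∨ p4) → p3))) = 1, ((p1 ⊕ p4) ∧ ¬(p3 ⊕ p4)) = 1, so the formula = 1.
Row p1=1, p2=1, p3=1, p4=0: ¬(¬(p3 ∧ ¬(p2 ↔ p1)) → (¬(p4 ⊕ p4) ⊕ ¬((p1 ∨ p4) → p3))) = 0, ((p1 ⊕ p4) ∧ ¬(p3 ⊕ p4)) = 0, so the formula = 0.

0, 0, 0, 0, 1, 0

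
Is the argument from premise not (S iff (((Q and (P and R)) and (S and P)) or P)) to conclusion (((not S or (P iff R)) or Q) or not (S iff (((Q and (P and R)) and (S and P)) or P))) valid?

  P   |   Q   |   R   |   S   |   φ   |   ψ  
----- | ----- | ----- | ----- | ----- | -----
 True |  True |  True |  True | False |  True
 True |  True |  True | False |  True |  True
 True |  True | False |  True | False |  True
 True |  True | False | False |  True |  True
 True | False |  True |  True | False |  True
 True | False |  True | False |  True |  True
 True | False | False |  True | False | False
 True | False | False | False |  True |  True
False |  True |  True |  True |  True |  True
False |  True |  True | False | False |  True
False |  True | False |  True |  True |  True
False |  True | False | False | False |  True
False | False |  True |  True |  True |  True
False | False |  True | False | False |  True
False | False | False |  True |  True |  True
False | False | False | False | False |  True
In every row where φ is true, ψ is also true, so φ ⊨ ψ.

yes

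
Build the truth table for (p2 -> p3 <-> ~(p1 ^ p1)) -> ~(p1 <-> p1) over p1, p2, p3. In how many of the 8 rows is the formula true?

p1 | p2 | p3 | (p2 -> p3) | (p1 ^ p1) | ~(p1 ^ p1) | ((p2 -> p3) <-> ~(p1 ^ p1)) | (p1 <-> p1) | ~(p1 <-> p1) | φ
-- | -- | -- | ---------- | --------- | ---------- | --------------------------- | ----------- | ------------ | -
T  | T  | T  |     T      |     F     |     T      |              T              |      T      |      F       | F
T  | T  | F  |     F      |     F     |     T      |              F              |      T      |      F       | T
T  | F  | T  |     T      |     F     |     T      |              T              |      T      |      F       | F
T  | F  | F  |     T      |     F     |     T      |              T              |      T      |      F       | F
F  | T  | T  |     T      |     F     |     T      |              T              |      T      |      F       | F
F  | T  | F  |     F      |     F     |     T      |              F              |      T      |      F       | T
F  | F  | T  |     T      |     F     |     T      |              T              |      T      |      F       | F
F  | F  | F  |     T      |     F     |     T      |              T              |      T      |      F       | F
The formula is true on 2 of the 8 rows.

2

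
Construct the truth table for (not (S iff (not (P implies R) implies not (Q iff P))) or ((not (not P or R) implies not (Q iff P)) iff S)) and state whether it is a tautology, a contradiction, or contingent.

tautology

  P   |   Q   |   R   |   S   ||   φ  
 True |  True |  True |  True ||  True
 True |  True |  True | False ||  True
 True |  True | False |  True ||  True
 True |  True | False | False ||  True
 True | False |  True |  True ||  True
 True | False |  True | False ||  True
 True | False | False |  True ||  True
 True | False | False | False ||  True
False |  True |  True |  True ||  True
False |  True |  True | False ||  True
False |  True | False |  True ||  True
False |  True | False | False ||  True
False | False |  True |  True ||  True
False | False |  True | False ||  True
False | False | False |  True ||  True
False | False | False | False ||  True
Every row is True, so the formula is a tautology.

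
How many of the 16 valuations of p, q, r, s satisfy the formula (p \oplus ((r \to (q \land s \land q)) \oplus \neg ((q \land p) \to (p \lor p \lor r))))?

8

p  q  r  s  |  φ
T  T  T  T  |  F
T  T  T  F  |  T
T  T  F  T  |  F
T  T  F  F  |  F
T  F  T  T  |  T
T  F  T  F  |  T
T  F  F  T  |  F
T  F  F  F  |  F
F  T  T  T  |  T
F  T  T  F  |  F
F  T  F  T  |  T
F  T  F  F  |  T
F  F  T  T  |  F
F  F  T  F  |  F
F  F  F  T  |  T
F  F  F  F  |  T
The formula is true on 8 of the 16 rows.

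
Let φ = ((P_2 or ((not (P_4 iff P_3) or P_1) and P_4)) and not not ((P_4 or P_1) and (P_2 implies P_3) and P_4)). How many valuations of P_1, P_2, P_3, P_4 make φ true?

P_1 | P_2 | P_3 | P_4 || (P_4 iff P_3) | not (P_4 iff P_3) | (not (P_4 iff P_3) or P_1) | (P_4 or P_1) | (P_2 implies P_3) | φ
 1  |  1  |  1  |  1  ||       1       |         0         |             1              |      1       |         1         | 1
 1  |  1  |  1  |  0  ||       0       |         1         |             1              |      1       |         1         | 0
 1  |  1  |  0  |  1  ||       0       |         1         |             1              |      1       |         0         | 0
 1  |  1  |  0  |  0  ||       1       |         0         |             1              |      1       |         0         | 0
 1  |  0  |  1  |  1  ||       1       |         0         |             1              |      1       |         1         | 1
 1  |  0  |  1  |  0  ||       0       |         1         |             1              |      1       |         1         | 0
 1  |  0  |  0  |  1  ||       0       |         1         |             1              |      1       |         1         | 1
 1  |  0  |  0  |  0  ||       1       |         0         |             1              |      1       |         1         | 0
 0  |  1  |  1  |  1  ||       1       |         0         |             0              |      1       |         1         | 1
 0  |  1  |  1  |  0  ||       0       |         1         |             1              |      0       |         1         | 0
 0  |  1  |  0  |  1  ||       0       |         1         |             1              |      1       |         0         | 0
 0  |  1  |  0  |  0  ||       1       |         0         |             0              |      0       |         0         | 0
 0  |  0  |  1  |  1  ||       1       |         0         |             0              |      1       |         1         | 0
 0  |  0  |  1  |  0  ||       0       |         1         |             1              |      0       |         1         | 0
 0  |  0  |  0  |  1  ||       0       |         1         |             1              |      1       |         1         | 1
 0  |  0  |  0  |  0  ||       1       |         0         |             0              |      0       |         1         | 0
The formula is true on 5 of the 16 rows.

5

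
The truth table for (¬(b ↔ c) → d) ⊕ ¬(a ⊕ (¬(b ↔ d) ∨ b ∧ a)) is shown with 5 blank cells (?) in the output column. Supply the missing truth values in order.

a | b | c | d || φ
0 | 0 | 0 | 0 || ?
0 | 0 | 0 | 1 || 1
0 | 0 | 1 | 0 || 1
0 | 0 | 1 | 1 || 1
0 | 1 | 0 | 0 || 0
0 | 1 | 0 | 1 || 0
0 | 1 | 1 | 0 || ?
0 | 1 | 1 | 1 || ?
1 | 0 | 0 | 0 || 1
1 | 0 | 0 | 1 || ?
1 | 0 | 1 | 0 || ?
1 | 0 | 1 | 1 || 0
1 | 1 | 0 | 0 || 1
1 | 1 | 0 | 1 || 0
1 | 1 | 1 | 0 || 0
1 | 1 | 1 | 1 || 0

Row a=0, b=0, c=0, d=0: (¬(b ↔ c) → d) = 1, ¬(a ⊕ (¬(b ↔ d) ∨ b ∧ a)) = 1, so the formula = 0.
Row a=0, b=1, c=1, d=0: (¬(b ↔ c) → d) = 1, ¬(a ⊕ (¬(b ↔ d) ∨ b ∧ a)) = 0, so the formula = 1.
Row a=0, b=1, c=1, d=1: (¬(b ↔ c) → d) = 1, ¬(a ⊕ (¬(b ↔ d) ∨ b ∧ a)) = 1, so the formula = 0.
Row a=1, b=0, c=0, d=1: (¬(b ↔ c) → d) = 1, ¬(a ⊕ (¬(b ↔ d) ∨ b ∧ a)) = 1, so the formula = 0.
Row a=1, b=0, c=1, d=0: (¬(b ↔ c) → d) = 0, ¬(a ⊕ (¬(b ↔ d) ∨ b ∧ a)) = 0, so the formula = 0.

0, 1, 0, 0, 0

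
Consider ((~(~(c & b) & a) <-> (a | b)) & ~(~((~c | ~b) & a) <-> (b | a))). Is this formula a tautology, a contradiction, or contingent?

contradiction

a  b  c     (c & b)  ~(c & b)  (~(c & b) & a)  ~(~(c & b) & a)  (a | b)  ~c  ~b  (~c | ~b)  ((~c | ~b) & a)  ~((~c | ~b) & a)  (b | a)  φ
T  T  T        T        F            F                T            T     F   F       F             F                T             T     F
T  T  F        F        T            T                F            T     T   F       T             T                F             T     F
T  F  T        F        T            T                F            T     F   T       T             T                F             T     F
T  F  F        F        T            T                F            T     T   T       T             T                F             T     F
F  T  T        T        F            F                T            T     F   F       F             F                T             T     F
F  T  F        F        T            F                T            T     T   F       T             F                T             T     F
F  F  T        F        T            F                T            F     F   T       T             F                T             F     F
F  F  F        F        T            F                T            F     T   T       T             F                T             F     F
Every row is F, so the formula is a contradiction.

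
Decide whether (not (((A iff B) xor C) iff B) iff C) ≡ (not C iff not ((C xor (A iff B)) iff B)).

  A   |   B   |   C   ||   φ   |   ψ  
False | False | False || False |  True
False | False |  True || False |  True
False |  True | False || False |  True
False |  True |  True || False |  True
 True | False | False ||  True | False
 True | False |  True ||  True | False
 True |  True | False ||  True | False
 True |  True |  True ||  True | False
The columns differ at A=False, B=False, C=False (φ=False, ψ=True), so they are not equivalent.

not equivalent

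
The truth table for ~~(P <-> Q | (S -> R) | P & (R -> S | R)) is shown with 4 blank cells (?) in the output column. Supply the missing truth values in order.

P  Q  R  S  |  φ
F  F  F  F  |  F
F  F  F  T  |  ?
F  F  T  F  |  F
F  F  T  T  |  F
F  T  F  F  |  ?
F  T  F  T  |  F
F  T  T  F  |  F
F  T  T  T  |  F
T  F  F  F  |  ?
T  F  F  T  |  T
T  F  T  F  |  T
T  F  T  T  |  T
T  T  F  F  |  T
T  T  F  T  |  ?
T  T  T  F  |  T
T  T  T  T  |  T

Row P=F, Q=F, R=F, S=T: (P <-> Q | (S -> R) | P & (R -> S | R)) = T, ~(P <-> Q | (S -> R) | P & (R -> S | R)) = F, so the formula = T.
Row P=F, Q=T, R=F, S=F: (P <-> Q | (S -> R) | P & (R -> S | R)) = F, ~(P <-> Q | (S -> R) | P & (R -> S | R)) = T, so the formula = F.
Row P=T, Q=F, R=F, S=F: (P <-> Q | (S -> R) | P & (R -> S | R)) = T, ~(P <-> Q | (S -> R) | P & (R -> S | R)) = F, so the formula = T.
Row P=T, Q=T, R=F, S=T: (P <-> Q | (S -> R) | P & (R -> S | R)) = T, ~(P <-> Q | (S -> R) | P & (R -> S | R)) = F, so the formula = T.

T, F, T, T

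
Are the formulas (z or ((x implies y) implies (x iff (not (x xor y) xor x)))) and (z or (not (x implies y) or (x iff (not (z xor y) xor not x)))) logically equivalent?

x  y  z  |  φ  ψ
T  T  T  |  T  T
T  T  F  |  F  F
T  F  T  |  T  T
T  F  F  |  T  T
F  T  T  |  T  T
F  T  F  |  T  F
F  F  T  |  T  T
F  F  F  |  F  T
The columns differ at x=F, y=T, z=F (φ=T, ψ=F), so they are not equivalent.

not equivalent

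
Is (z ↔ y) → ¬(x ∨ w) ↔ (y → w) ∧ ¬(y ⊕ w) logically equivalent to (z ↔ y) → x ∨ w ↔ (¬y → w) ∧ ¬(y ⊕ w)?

not equivalent

x | y | z | w | φ | ψ
- | - | - | - | - | -
1 | 1 | 1 | 1 | 0 | 1
1 | 1 | 1 | 0 | 1 | 0
1 | 1 | 0 | 1 | 1 | 1
1 | 1 | 0 | 0 | 0 | 0
1 | 0 | 1 | 1 | 0 | 0
1 | 0 | 1 | 0 | 1 | 0
1 | 0 | 0 | 1 | 1 | 0
1 | 0 | 0 | 0 | 0 | 0
0 | 1 | 1 | 1 | 0 | 1
0 | 1 | 1 | 0 | 0 | 1
0 | 1 | 0 | 1 | 1 | 1
0 | 1 | 0 | 0 | 0 | 0
0 | 0 | 1 | 1 | 0 | 0
0 | 0 | 1 | 0 | 1 | 0
0 | 0 | 0 | 1 | 1 | 0
0 | 0 | 0 | 0 | 1 | 1
The columns differ at x=1, y=1, z=1, w=1 (φ=0, ψ=1), so they are not equivalent.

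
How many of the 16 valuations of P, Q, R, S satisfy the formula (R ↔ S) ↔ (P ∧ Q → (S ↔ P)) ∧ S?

P  Q  R  S  |  (R ↔ S)  (P ∧ Q)  (S ↔ P)  ((P ∧ Q) → (S ↔ P))  (((P ∧ Q) → (S ↔ P)) ∧ S)  φ
0  0  0  0  |     1        0        1              1                       0              0
0  0  0  1  |     0        0        0              1                       1              0
0  0  1  0  |     0        0        1              1                       0              1
0  0  1  1  |     1        0        0              1                       1              1
0  1  0  0  |     1        0        1              1                       0              0
0  1  0  1  |     0        0        0              1                       1              0
0  1  1  0  |     0        0        1              1                       0              1
0  1  1  1  |     1        0        0              1                       1              1
1  0  0  0  |     1        0        0              1                       0              0
1  0  0  1  |     0        0        1              1                       1              0
1  0  1  0  |     0        0        0              1                       0              1
1  0  1  1  |     1        0        1              1                       1              1
1  1  0  0  |     1        1        0              0                       0              0
1  1  0  1  |     0        1        1              1                       1              0
1  1  1  0  |     0        1        0              0                       0              1
1  1  1  1  |     1        1        1              1                       1              1
The formula is true on 8 of the 16 rows.

8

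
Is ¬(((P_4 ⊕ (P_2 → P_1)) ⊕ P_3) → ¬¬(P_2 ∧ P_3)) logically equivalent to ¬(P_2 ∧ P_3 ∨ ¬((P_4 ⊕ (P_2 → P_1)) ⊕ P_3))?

equivalent

P_1 | P_2 | P_3 | P_4 || φ | ψ
 1  |  1  |  1  |  1  || 0 | 0
 1  |  1  |  1  |  0  || 0 | 0
 1  |  1  |  0  |  1  || 0 | 0
 1  |  1  |  0  |  0  || 1 | 1
 1  |  0  |  1  |  1  || 1 | 1
 1  |  0  |  1  |  0  || 0 | 0
 1  |  0  |  0  |  1  || 0 | 0
 1  |  0  |  0  |  0  || 1 | 1
 0  |  1  |  1  |  1  || 0 | 0
 0  |  1  |  1  |  0  || 0 | 0
 0  |  1  |  0  |  1  || 1 | 1
 0  |  1  |  0  |  0  || 0 | 0
 0  |  0  |  1  |  1  || 1 | 1
 0  |  0  |  1  |  0  || 0 | 0
 0  |  0  |  0  |  1  || 0 | 0
 0  |  0  |  0  |  0  || 1 | 1
The columns for φ and ψ agree on every row, so they are logically equivalent.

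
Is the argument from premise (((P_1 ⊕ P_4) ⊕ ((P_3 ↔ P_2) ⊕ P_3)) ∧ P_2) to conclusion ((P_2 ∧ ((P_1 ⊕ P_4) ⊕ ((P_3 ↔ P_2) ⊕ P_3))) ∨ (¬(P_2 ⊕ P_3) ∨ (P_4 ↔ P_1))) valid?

P_1  P_2  P_3  P_4  |  φ  ψ
 T    T    T    T   |  F  T
 T    T    T    F   |  T  T
 T    T    F    T   |  F  T
 T    T    F    F   |  T  T
 T    F    T    T   |  F  T
 T    F    T    F   |  F  F
 T    F    F    T   |  F  T
 T    F    F    F   |  F  T
 F    T    T    T   |  T  T
 F    T    T    F   |  F  T
 F    T    F    T   |  T  T
 F    T    F    F   |  F  T
 F    F    T    T   |  F  F
 F    F    T    F   |  F  T
 F    F    F    T   |  F  T
 F    F    F    F   |  F  T
In every row where φ is true, ψ is also true, so φ ⊨ ψ.

yes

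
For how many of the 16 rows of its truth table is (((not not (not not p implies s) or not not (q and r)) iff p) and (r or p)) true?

5

p | q | r | s || not p | not not p | (not not p implies s) | not (not not p implies s) | (q and r) | not (q and r) | not not (q and r) | (r or p) | φ
T | T | T | T ||   F   |     T     |           T           |             F             |     T     |       F       |         T         |    T     | T
T | T | T | F ||   F   |     T     |           F           |             T             |     T     |       F       |         T         |    T     | T
T | T | F | T ||   F   |     T     |           T           |             F             |     F     |       T       |         F         |    T     | T
T | T | F | F ||   F   |     T     |           F           |             T             |     F     |       T       |         F         |    T     | F
T | F | T | T ||   F   |     T     |           T           |             F             |     F     |       T       |         F         |    T     | T
T | F | T | F ||   F   |     T     |           F           |             T             |     F     |       T       |         F         |    T     | F
T | F | F | T ||   F   |     T     |           T           |             F             |     F     |       T       |         F         |    T     | T
T | F | F | F ||   F   |     T     |           F           |             T             |     F     |       T       |         F         |    T     | F
F | T | T | T ||   T   |     F     |           T           |             F             |     T     |       F       |         T         |    T     | F
F | T | T | F ||   T   |     F     |           T           |             F             |     T     |       F       |         T         |    T     | F
F | T | F | T ||   T   |     F     |           T           |             F             |     F     |       T       |         F         |    F     | F
F | T | F | F ||   T   |     F     |           T           |             F             |     F     |       T       |         F         |    F     | F
F | F | T | T ||   T   |     F     |           T           |             F             |     F     |       T       |         F         |    T     | F
F | F | T | F ||   T   |     F     |           T           |             F             |     F     |       T       |         F         |    T     | F
F | F | F | T ||   T   |     F     |           T           |             F             |     F     |       T       |         F         |    F     | F
F | F | F | F ||   T   |     F     |           T           |             F             |     F     |       T       |         F         |    F     | F
The formula is true on 5 of the 16 rows.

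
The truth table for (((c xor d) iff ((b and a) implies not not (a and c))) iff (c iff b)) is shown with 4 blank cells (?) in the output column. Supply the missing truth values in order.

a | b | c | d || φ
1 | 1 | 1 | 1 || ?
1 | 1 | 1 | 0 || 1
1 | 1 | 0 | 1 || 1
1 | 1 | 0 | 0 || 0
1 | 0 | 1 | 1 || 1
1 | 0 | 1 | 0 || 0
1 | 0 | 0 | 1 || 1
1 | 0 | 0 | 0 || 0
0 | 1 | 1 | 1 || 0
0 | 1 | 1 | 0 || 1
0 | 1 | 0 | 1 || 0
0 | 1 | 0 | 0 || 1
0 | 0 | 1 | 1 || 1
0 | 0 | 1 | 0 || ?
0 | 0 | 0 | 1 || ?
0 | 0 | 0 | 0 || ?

0, 0, 1, 0

Row a=1, b=1, c=1, d=1: ((c xor d) iff ((b and a) implies not not (a and c))) = 0, (c iff b) = 1, so the formula = 0.
Row a=0, b=0, c=1, d=0: ((c xor d) iff ((b and a) implies not not (a and c))) = 1, (c iff b) = 0, so the formula = 0.
Row a=0, b=0, c=0, d=1: ((c xor d) iff ((b and a) implies not not (a and c))) = 1, (c iff b) = 1, so the formula = 1.
Row a=0, b=0, c=0, d=0: ((c xor d) iff ((b and a) implies not not (a and c))) = 0, (c iff b) = 1, so the formula = 0.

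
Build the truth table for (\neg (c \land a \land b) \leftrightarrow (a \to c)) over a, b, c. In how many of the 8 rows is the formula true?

5

a | b | c || (c \land a \land b) | \neg (c \land a \land b) | (a \to c) | φ
0 | 0 | 0 ||          0          |            1             |     1     | 1
0 | 0 | 1 ||          0          |            1             |     1     | 1
0 | 1 | 0 ||          0          |            1             |     1     | 1
0 | 1 | 1 ||          0          |            1             |     1     | 1
1 | 0 | 0 ||          0          |            1             |     0     | 0
1 | 0 | 1 ||          0          |            1             |     1     | 1
1 | 1 | 0 ||          0          |            1             |     0     | 0
1 | 1 | 1 ||          1          |            0             |     1     | 0
The formula is true on 5 of the 8 rows.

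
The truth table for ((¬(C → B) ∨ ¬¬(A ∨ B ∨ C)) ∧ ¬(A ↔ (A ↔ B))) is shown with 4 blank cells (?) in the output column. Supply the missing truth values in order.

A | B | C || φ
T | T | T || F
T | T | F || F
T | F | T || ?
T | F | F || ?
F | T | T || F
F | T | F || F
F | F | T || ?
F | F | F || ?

Row A=T, B=F, C=T: (¬(C → B) ∨ ¬¬(A ∨ B ∨ C)) = T, ¬(A ↔ (A ↔ B)) = T, so the formula = T.
Row A=T, B=F, C=F: (¬(C → B) ∨ ¬¬(A ∨ B ∨ C)) = T, ¬(A ↔ (A ↔ B)) = T, so the formula = T.
Row A=F, B=F, C=T: (¬(C → B) ∨ ¬¬(A ∨ B ∨ C)) = T, ¬(A ↔ (A ↔ B)) = T, so the formula = T.
Row A=F, B=F, C=F: (¬(C → B) ∨ ¬¬(A ∨ B ∨ C)) = F, ¬(A ↔ (A ↔ B)) = T, so the formula = F.

T, T, T, F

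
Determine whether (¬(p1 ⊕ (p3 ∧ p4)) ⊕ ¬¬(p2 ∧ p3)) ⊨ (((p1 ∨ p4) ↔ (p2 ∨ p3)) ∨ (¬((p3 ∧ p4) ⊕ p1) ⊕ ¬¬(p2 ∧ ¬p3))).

p1 | p2 | p3 | p4 || φ | ψ
F  | F  | F  | F  || T | T
F  | F  | F  | T  || T | T
F  | F  | T  | F  || T | T
F  | F  | T  | T  || F | T
F  | T  | F  | F  || T | F
F  | T  | F  | T  || T | T
F  | T  | T  | F  || F | T
F  | T  | T  | T  || T | T
T  | F  | F  | F  || F | F
T  | F  | F  | T  || F | F
T  | F  | T  | F  || F | T
T  | F  | T  | T  || T | T
T  | T  | F  | F  || F | T
T  | T  | F  | T  || F | T
T  | T  | T  | F  || T | T
T  | T  | T  | T  || F | T
At p1=F, p2=T, p3=F, p4=F we have φ true but ψ false, so φ does not entail ψ.

no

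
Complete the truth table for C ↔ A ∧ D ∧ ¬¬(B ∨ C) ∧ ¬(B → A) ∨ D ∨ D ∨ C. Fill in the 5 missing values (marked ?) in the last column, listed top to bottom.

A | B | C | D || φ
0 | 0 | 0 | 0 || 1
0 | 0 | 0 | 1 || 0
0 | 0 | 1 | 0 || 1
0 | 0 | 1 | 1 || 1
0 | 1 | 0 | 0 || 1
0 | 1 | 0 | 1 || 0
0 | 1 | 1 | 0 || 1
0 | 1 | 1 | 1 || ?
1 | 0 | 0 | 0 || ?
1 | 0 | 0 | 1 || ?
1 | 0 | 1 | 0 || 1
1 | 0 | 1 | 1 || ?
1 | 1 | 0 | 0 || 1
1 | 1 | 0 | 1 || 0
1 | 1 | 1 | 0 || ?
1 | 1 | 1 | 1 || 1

1, 1, 0, 1, 1

Row A=0, B=1, C=1, D=1: (A ∧ D ∧ ¬¬(B ∨ C) ∧ ¬(B → A) ∨ D ∨ D ∨ C) = 1, so the formula = 1.
Row A=1, B=0, C=0, D=0: (A ∧ D ∧ ¬¬(B ∨ C) ∧ ¬(B → A) ∨ D ∨ D ∨ C) = 0, so the formula = 1.
Row A=1, B=0, C=0, D=1: (A ∧ D ∧ ¬¬(B ∨ C) ∧ ¬(B → A) ∨ D ∨ D ∨ C) = 1, so the formula = 0.
Row A=1, B=0, C=1, D=1: (A ∧ D ∧ ¬¬(B ∨ C) ∧ ¬(B → A) ∨ D ∨ D ∨ C) = 1, so the formula = 1.
Row A=1, B=1, C=1, D=0: (A ∧ D ∧ ¬¬(B ∨ C) ∧ ¬(B → A) ∨ D ∨ D ∨ C) = 1, so the formula = 1.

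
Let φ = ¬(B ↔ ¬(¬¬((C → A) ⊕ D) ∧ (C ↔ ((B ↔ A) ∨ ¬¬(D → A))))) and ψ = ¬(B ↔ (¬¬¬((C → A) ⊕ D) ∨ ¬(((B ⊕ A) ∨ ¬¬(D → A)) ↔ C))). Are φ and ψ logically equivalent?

A  B  C  D  |  φ  ψ
1  1  1  1  |  0  0
1  1  1  0  |  1  1
1  1  0  1  |  0  0
1  1  0  0  |  0  0
1  0  1  1  |  1  1
1  0  1  0  |  0  0
1  0  0  1  |  1  1
1  0  0  0  |  1  1
0  1  1  1  |  0  1
0  1  1  0  |  0  0
0  1  0  1  |  0  0
0  1  0  0  |  0  0
0  0  1  1  |  0  1
0  0  1  0  |  1  1
0  0  0  1  |  1  1
0  0  0  0  |  1  1
The columns differ at A=0, B=1, C=1, D=1 (φ=0, ψ=1), so they are not equivalent.

not equivalent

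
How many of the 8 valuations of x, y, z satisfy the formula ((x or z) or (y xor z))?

7

x | y | z || ((x or z) or (y xor z))
T | T | T ||            T           
T | T | F ||            T           
T | F | T ||            T           
T | F | F ||            T           
F | T | T ||            T           
F | T | F ||            T           
F | F | T ||            T           
F | F | F ||            F           
The formula is true on 7 of the 8 rows.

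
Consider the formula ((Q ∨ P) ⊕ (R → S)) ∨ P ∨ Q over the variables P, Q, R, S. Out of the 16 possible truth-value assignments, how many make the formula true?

15

P | Q | R | S || (((Q ∨ P) ⊕ (R → S)) ∨ (P ∨ Q))
T | T | T | T ||                T               
T | T | T | F ||                T               
T | T | F | T ||                T               
T | T | F | F ||                T               
T | F | T | T ||                T               
T | F | T | F ||                T               
T | F | F | T ||                T               
T | F | F | F ||                T               
F | T | T | T ||                T               
F | T | T | F ||                T               
F | T | F | T ||                T               
F | T | F | F ||                T               
F | F | T | T ||                T               
F | F | T | F ||                F               
F | F | F | T ||                T               
F | F | F | F ||                T               
The formula is true on 15 of the 16 rows.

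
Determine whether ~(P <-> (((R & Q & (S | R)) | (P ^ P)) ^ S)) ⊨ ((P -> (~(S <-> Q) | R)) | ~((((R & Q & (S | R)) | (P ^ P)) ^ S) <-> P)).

  P      Q      R      S    |    φ      ψ  
False  False  False  False  |  False   True
False  False  False   True  |   True   True
False  False   True  False  |  False   True
False  False   True   True  |   True   True
False   True  False  False  |  False   True
False   True  False   True  |   True   True
False   True   True  False  |   True   True
False   True   True   True  |  False   True
 True  False  False  False  |   True   True
 True  False  False   True  |  False   True
 True  False   True  False  |   True   True
 True  False   True   True  |  False   True
 True   True  False  False  |   True   True
 True   True  False   True  |  False  False
 True   True   True  False  |  False   True
 True   True   True   True  |   True   True
In every row where φ is true, ψ is also true, so φ ⊨ ψ.

yes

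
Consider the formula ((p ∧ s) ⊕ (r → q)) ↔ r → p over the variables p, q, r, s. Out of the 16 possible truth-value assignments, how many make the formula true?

p  q  r  s  |  (p ∧ s)  (r → q)  ((p ∧ s) ⊕ (r → q))  (r → p)  (((p ∧ s) ⊕ (r → q)) ↔ (r → p))
T  T  T  T  |     T        T              F              T                    F               
T  T  T  F  |     F        T              T              T                    T               
T  T  F  T  |     T        T              F              T                    F               
T  T  F  F  |     F        T              T              T                    T               
T  F  T  T  |     T        F              T              T                    T               
T  F  T  F  |     F        F              F              T                    F               
T  F  F  T  |     T        T              F              T                    F               
T  F  F  F  |     F        T              T              T                    T               
F  T  T  T  |     F        T              T              F                    F               
F  T  T  F  |     F        T              T              F                    F               
F  T  F  T  |     F        T              T              T                    T               
F  T  F  F  |     F        T              T              T                    T               
F  F  T  T  |     F        F              F              F                    T               
F  F  T  F  |     F        F              F              F                    T               
F  F  F  T  |     F        T              T              T                    T               
F  F  F  F  |     F        T              T              T                    T               
The formula is true on 10 of the 16 rows.

10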